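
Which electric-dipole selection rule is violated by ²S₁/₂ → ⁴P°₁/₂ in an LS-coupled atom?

the ΔS = 0 rule

Initial level: S=1/2, L=0, J=1/2, parity even. Final level: S=3/2, L=1, J=1/2, parity odd.
ΔL = 0, ±1 (not L=0↔0): L: 0 → 1, ΔL = +1 — passes.
ΔS = 0: S: 1/2 → 3/2 — fails.
ΔJ = 0, ±1 (not J=0↔0): J: 1/2 → 1/2, ΔJ = +0 — passes.
Parity must change: even → odd — passes.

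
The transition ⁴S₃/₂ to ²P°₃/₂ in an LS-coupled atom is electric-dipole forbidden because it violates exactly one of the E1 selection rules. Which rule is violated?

Parity must change: even → odd — ok.
ΔS = 0: S: 3/2 → 1/2 — fails.
ΔL = 0, ±1 (not L=0↔0): L: 0 → 1, ΔL = +1 — ok.
ΔJ = 0, ±1 (not J=0↔0): J: 3/2 → 3/2, ΔJ = +0 — ok.

the ΔS = 0 rule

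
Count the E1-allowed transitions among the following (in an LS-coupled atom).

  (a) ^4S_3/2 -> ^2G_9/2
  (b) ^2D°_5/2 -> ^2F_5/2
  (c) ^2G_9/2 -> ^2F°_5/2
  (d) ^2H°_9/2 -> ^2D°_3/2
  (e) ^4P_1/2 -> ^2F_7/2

(a) forbidden (parity, ΔS, ΔL, ΔJ fail)
(b) allowed
(c) forbidden (ΔJ fails)
(d) forbidden (parity, ΔL, ΔJ fail)
(e) forbidden (parity, ΔS, ΔL, ΔJ fail)
Total allowed: 1 of 5.

1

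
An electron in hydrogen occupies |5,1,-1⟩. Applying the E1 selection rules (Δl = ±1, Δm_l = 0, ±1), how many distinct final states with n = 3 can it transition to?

E1 requires Δl = ±1, so l_f ∈ {0, 2}; with 0 ≤ l_f ≤ n_f−1 = 2, the allowed l_f values are {0, 2}.
For l_f = 0: m_f ∈ {m_i−1, m_i, m_i+1} ∩ [−0, 0] = {0} → 1 state.
For l_f = 2: m_f ∈ {m_i−1, m_i, m_i+1} ∩ [−2, 2] = {-2, -1, 0} → 3 states.
Total: 4.

4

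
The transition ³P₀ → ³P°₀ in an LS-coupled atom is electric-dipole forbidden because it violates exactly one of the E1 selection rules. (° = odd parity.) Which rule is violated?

the J=0 ↔ J=0 exclusion

ΔL = 0, ±1 (not L=0↔0): L: 1 → 1, ΔL = +0 — passes.
Parity must change: even → odd — passes.
ΔS = 0: S: 1 → 1 — passes.
ΔJ = 0, ±1 (not J=0↔0): J: 0 → 0, ΔJ = +0 — fails.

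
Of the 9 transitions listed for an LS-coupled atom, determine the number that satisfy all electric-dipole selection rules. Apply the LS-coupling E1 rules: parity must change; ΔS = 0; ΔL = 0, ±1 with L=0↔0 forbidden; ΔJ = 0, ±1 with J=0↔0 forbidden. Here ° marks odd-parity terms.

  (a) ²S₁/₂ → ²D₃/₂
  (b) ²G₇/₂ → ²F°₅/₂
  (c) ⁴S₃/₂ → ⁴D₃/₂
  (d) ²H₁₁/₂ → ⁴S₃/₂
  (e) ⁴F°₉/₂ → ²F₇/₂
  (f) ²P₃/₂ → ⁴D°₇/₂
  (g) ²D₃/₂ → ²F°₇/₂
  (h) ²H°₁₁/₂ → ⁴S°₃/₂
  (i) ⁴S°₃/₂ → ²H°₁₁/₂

(a) forbidden (parity, ΔL fail)
(b) allowed
(c) forbidden (parity, ΔL fail)
(d) forbidden (parity, ΔS, ΔL, ΔJ fail)
(e) forbidden (ΔS fails)
(f) forbidden (ΔS, ΔJ fail)
(g) forbidden (ΔJ fails)
(h) forbidden (parity, ΔS, ΔL, ΔJ fail)
(i) forbidden (parity, ΔS, ΔL, ΔJ fail)
Total allowed: 1 of 9.

1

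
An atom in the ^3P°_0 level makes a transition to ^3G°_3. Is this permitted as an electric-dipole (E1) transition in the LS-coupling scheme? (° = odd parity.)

forbidden

Parity must change: odd → odd — fails.
ΔS = 0: S: 1 → 1 — passes.
ΔL = 0, ±1 (not L=0↔0): L: 1 → 4, ΔL = +3 — fails.
ΔJ = 0, ±1 (not J=0↔0): J: 0 → 3, ΔJ = +3 — fails.
Rule(s) violated: parity, ΔL, ΔJ.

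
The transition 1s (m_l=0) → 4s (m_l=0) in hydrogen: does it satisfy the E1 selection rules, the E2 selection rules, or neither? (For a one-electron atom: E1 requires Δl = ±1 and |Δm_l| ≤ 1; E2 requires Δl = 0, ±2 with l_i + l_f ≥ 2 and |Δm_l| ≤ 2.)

neither

Δl = 0 − 0 = +0; l_i + l_f = 0.
Δm_l = +0.
E1 (Δl = ±1, |Δm_l| ≤ 1): not satisfied.
E2 (Δl = 0,±2, l_i+l_f ≥ 2, |Δm_l| ≤ 2): not satisfied.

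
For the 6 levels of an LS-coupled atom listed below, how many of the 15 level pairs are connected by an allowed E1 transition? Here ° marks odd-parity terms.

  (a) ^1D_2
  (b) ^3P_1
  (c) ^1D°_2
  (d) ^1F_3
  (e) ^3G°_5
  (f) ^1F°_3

4

(a)–(b): forbidden (parity, ΔS).
(a)–(c): allowed.
(a)–(d): forbidden (parity).
(a)–(e): forbidden (ΔS, ΔL, ΔJ).
(a)–(f): allowed.
(b)–(c): forbidden (ΔS).
(b)–(d): forbidden (parity, ΔS, ΔL, ΔJ).
(b)–(e): forbidden (ΔL, ΔJ).
(b)–(f): forbidden (ΔS, ΔL, ΔJ).
(c)–(d): allowed.
(c)–(e): forbidden (parity, ΔS, ΔL, ΔJ).
(c)–(f): forbidden (parity).
(d)–(e): forbidden (ΔS, ΔJ).
(d)–(f): allowed.
(e)–(f): forbidden (parity, ΔS, ΔJ).
Allowed pairs: 4 of 15.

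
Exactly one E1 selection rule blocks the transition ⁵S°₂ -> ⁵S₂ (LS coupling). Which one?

Reading off the term symbols: S 2→2, L 0→0, J 2→2, parity odd→even.
ΔJ = 0, ±1 (not J=0↔0): J: 2 → 2, ΔJ = +0 — ok.
ΔL = 0, ±1 (not L=0↔0): L: 0 → 0, ΔL = +0 — fails.
ΔS = 0: S: 2 → 2 — ok.
Parity must change: odd → even — ok.

the L=0 ↔ L=0 exclusion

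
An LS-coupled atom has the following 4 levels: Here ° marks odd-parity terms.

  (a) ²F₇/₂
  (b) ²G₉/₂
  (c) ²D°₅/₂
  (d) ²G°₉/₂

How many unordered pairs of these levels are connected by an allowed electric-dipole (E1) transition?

3

(a)–(b): forbidden (parity).
(a)–(c): allowed.
(a)–(d): allowed.
(b)–(c): forbidden (ΔL, ΔJ).
(b)–(d): allowed.
(c)–(d): forbidden (parity, ΔL, ΔJ).
Allowed pairs: 3 of 6.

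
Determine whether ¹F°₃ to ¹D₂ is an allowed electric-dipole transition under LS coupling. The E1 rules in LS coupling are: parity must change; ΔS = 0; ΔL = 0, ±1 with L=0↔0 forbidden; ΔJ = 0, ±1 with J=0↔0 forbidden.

Initial level: S=0, L=3, J=3, parity odd. Final level: S=0, L=2, J=2, parity even.
Parity must change: odd → even — ok.
ΔS = 0: S: 0 → 0 — ok.
ΔL = 0, ±1 (not L=0↔0): L: 3 → 2, ΔL = -1 — ok.
ΔJ = 0, ±1 (not J=0↔0): J: 3 → 2, ΔJ = -1 — ok.
All four E1 rules are satisfied.

allowed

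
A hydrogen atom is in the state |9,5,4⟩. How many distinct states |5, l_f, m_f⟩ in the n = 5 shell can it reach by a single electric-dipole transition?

2

E1 requires Δl = ±1, so l_f ∈ {4, 6}; with 0 ≤ l_f ≤ n_f−1 = 4, the allowed l_f values are {4}.
For l_f = 4: m_f ∈ {m_i−1, m_i, m_i+1} ∩ [−4, 4] = {3, 4} → 2 states.
Total: 2.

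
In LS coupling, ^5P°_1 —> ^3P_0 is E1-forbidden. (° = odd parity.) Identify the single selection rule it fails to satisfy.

Parity must change: odd → even — ok.
ΔS = 0: S: 2 → 1 — fails.
ΔL = 0, ±1 (not L=0↔0): L: 1 → 1, ΔL = +0 — ok.
ΔJ = 0, ±1 (not J=0↔0): J: 1 → 0, ΔJ = -1 — ok.

the ΔS = 0 rule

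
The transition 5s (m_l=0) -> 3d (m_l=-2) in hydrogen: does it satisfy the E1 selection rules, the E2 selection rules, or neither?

E2

Δl = 2 − 0 = +2; l_i + l_f = 2.
Δm_l = -2.
E1 (Δl = ±1, |Δm_l| ≤ 1): not satisfied.
E2 (Δl = 0,±2, l_i+l_f ≥ 2, |Δm_l| ≤ 2): satisfied.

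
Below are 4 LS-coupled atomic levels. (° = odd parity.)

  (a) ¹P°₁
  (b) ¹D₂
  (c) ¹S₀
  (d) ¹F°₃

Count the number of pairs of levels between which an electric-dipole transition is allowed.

(a)–(b): allowed.
(a)–(c): allowed.
(a)–(d): forbidden (parity, ΔL, ΔJ).
(b)–(c): forbidden (parity, ΔL, ΔJ).
(b)–(d): allowed.
(c)–(d): forbidden (ΔL, ΔJ).
Allowed pairs: 3 of 6.

3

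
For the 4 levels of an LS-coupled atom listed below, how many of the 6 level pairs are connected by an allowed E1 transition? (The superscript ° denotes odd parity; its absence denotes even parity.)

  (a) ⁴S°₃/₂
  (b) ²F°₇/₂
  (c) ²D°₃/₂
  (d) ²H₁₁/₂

(a)–(b): forbidden (parity, ΔS, ΔL, ΔJ).
(a)–(c): forbidden (parity, ΔS, ΔL).
(a)–(d): forbidden (ΔS, ΔL, ΔJ).
(b)–(c): forbidden (parity, ΔJ).
(b)–(d): forbidden (ΔL, ΔJ).
(c)–(d): forbidden (ΔL, ΔJ).
Allowed pairs: 0 of 6.

0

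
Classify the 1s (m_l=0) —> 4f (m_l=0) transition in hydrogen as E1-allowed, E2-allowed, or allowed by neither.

Δl = 3 − 0 = +3; l_i + l_f = 3.
Δm_l = +0.
E1 (Δl = ±1, |Δm_l| ≤ 1): not satisfied.
E2 (Δl = 0,±2, l_i+l_f ≥ 2, |Δm_l| ≤ 2): not satisfied.

neither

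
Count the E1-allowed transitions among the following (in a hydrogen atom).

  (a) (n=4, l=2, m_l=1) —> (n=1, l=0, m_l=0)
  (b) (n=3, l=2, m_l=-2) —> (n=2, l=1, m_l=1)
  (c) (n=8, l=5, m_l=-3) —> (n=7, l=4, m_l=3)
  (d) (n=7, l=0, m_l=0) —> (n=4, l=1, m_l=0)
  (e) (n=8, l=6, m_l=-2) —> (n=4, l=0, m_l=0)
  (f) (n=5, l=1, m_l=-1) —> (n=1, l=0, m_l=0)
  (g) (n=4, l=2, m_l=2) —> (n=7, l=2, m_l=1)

(a) forbidden — Δl = -2 (E1 requires Δl = ±1)
(b) forbidden — Δm_l = +3 (E1 requires Δm_l = 0, ±1)
(c) forbidden — Δm_l = +6 (E1 requires Δm_l = 0, ±1)
(d) allowed
(e) forbidden — Δl = -6 (E1 requires Δl = ±1); Δm_l = +2 (E1 requires Δm_l = 0, ±1)
(f) allowed
(g) forbidden — Δl = +0 (E1 requires Δl = ±1)
Total allowed: 2 of 7.

2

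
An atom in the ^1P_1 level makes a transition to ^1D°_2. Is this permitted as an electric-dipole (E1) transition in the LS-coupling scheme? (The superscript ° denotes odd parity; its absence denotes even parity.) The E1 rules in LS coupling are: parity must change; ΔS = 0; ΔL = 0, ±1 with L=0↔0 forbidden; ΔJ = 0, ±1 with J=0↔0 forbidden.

Parity must change: even → odd — ✓.
ΔS = 0: S: 0 → 0 — ✓.
ΔL = 0, ±1 (not L=0↔0): L: 1 → 2, ΔL = +1 — ✓.
ΔJ = 0, ±1 (not J=0↔0): J: 1 → 2, ΔJ = +1 — ✓.
All four E1 rules are satisfied.

allowed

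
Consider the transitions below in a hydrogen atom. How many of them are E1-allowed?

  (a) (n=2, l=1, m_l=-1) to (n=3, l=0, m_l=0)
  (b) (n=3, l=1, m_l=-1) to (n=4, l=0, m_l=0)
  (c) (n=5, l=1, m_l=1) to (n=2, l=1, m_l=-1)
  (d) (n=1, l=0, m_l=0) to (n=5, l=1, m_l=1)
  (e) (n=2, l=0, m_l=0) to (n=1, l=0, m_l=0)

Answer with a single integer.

(a) allowed
(b) allowed
(c) forbidden — Δl = +0 (E1 requires Δl = ±1); Δm_l = -2 (E1 requires Δm_l = 0, ±1)
(d) allowed
(e) forbidden — Δl = +0 (E1 requires Δl = ±1)
Total allowed: 3 of 5.

3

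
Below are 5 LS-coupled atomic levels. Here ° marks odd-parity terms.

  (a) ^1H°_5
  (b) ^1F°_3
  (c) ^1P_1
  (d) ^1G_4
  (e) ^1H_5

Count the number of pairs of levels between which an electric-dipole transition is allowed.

(a)–(b): forbidden (parity, ΔL, ΔJ).
(a)–(c): forbidden (ΔL, ΔJ).
(a)–(d): allowed.
(a)–(e): allowed.
(b)–(c): forbidden (ΔL, ΔJ).
(b)–(d): allowed.
(b)–(e): forbidden (ΔL, ΔJ).
(c)–(d): forbidden (parity, ΔL, ΔJ).
(c)–(e): forbidden (parity, ΔL, ΔJ).
(d)–(e): forbidden (parity).
Allowed pairs: 3 of 10.

3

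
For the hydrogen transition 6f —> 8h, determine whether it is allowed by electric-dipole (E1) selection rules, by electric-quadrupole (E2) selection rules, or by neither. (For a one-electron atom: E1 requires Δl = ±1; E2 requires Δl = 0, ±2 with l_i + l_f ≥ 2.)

Δl = 5 − 3 = +2; l_i + l_f = 8.
E1 (Δl = ±1): not satisfied.
E2 (Δl = 0,±2, l_i+l_f ≥ 2): satisfied.

E2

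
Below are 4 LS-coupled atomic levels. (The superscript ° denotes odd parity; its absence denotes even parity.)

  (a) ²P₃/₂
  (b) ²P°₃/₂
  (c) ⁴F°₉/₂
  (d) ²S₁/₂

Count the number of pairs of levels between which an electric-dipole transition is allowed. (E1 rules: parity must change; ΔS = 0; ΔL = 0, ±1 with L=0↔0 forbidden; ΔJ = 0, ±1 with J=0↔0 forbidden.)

(a)–(b): allowed.
(a)–(c): forbidden (ΔS, ΔL, ΔJ).
(a)–(d): forbidden (parity).
(b)–(c): forbidden (parity, ΔS, ΔL, ΔJ).
(b)–(d): allowed.
(c)–(d): forbidden (ΔS, ΔL, ΔJ).
Allowed pairs: 2 of 6.

2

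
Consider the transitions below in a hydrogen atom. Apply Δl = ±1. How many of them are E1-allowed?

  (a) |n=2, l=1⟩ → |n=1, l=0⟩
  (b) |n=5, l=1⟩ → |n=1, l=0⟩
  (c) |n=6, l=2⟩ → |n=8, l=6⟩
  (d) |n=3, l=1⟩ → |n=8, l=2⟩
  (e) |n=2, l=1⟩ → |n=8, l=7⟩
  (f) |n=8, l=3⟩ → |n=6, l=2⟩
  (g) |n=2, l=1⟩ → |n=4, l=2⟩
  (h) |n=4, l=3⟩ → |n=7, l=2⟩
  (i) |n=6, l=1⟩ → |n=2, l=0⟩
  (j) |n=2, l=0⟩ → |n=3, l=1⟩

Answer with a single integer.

(a) allowed
(b) allowed
(c) forbidden — Δl = +4 (E1 requires Δl = ±1)
(d) allowed
(e) forbidden — Δl = +6 (E1 requires Δl = ±1)
(f) allowed
(g) allowed
(h) allowed
(i) allowed
(j) allowed
Total allowed: 8 of 10.

8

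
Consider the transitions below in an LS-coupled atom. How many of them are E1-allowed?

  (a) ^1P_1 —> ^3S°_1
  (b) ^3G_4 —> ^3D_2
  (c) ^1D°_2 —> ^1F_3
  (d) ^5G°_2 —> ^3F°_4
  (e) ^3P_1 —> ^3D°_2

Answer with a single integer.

(a) forbidden (ΔS fails)
(b) forbidden (parity, ΔL, ΔJ fail)
(c) allowed
(d) forbidden (parity, ΔS, ΔJ fail)
(e) allowed
Total allowed: 2 of 5.

2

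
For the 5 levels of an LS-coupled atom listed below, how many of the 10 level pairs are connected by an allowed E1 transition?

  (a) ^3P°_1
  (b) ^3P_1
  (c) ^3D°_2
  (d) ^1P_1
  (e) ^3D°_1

(a)–(b): allowed.
(a)–(c): forbidden (parity).
(a)–(d): forbidden (ΔS).
(a)–(e): forbidden (parity).
(b)–(c): allowed.
(b)–(d): forbidden (parity, ΔS).
(b)–(e): allowed.
(c)–(d): forbidden (ΔS).
(c)–(e): forbidden (parity).
(d)–(e): forbidden (ΔS).
Allowed pairs: 3 of 10.

3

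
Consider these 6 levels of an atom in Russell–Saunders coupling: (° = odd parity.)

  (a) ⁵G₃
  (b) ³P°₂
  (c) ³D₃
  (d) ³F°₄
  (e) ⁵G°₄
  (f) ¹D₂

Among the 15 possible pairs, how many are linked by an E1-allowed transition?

(a)–(b): forbidden (ΔS, ΔL).
(a)–(c): forbidden (parity, ΔS, ΔL).
(a)–(d): forbidden (ΔS).
(a)–(e): allowed.
(a)–(f): forbidden (parity, ΔS, ΔL).
(b)–(c): allowed.
(b)–(d): forbidden (parity, ΔL, ΔJ).
(b)–(e): forbidden (parity, ΔS, ΔL, ΔJ).
(b)–(f): forbidden (ΔS).
(c)–(d): allowed.
(c)–(e): forbidden (ΔS, ΔL).
(c)–(f): forbidden (parity, ΔS).
(d)–(e): forbidden (parity, ΔS).
(d)–(f): forbidden (ΔS, ΔJ).
(e)–(f): forbidden (ΔS, ΔL, ΔJ).
Allowed pairs: 3 of 15.

3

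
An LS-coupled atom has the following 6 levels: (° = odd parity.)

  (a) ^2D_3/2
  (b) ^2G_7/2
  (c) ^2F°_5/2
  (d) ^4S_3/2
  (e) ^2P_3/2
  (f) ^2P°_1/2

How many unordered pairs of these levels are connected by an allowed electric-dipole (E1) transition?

4

(a)–(b): forbidden (parity, ΔL, ΔJ).
(a)–(c): allowed.
(a)–(d): forbidden (parity, ΔS, ΔL).
(a)–(e): forbidden (parity).
(a)–(f): allowed.
(b)–(c): allowed.
(b)–(d): forbidden (parity, ΔS, ΔL, ΔJ).
(b)–(e): forbidden (parity, ΔL, ΔJ).
(b)–(f): forbidden (ΔL, ΔJ).
(c)–(d): forbidden (ΔS, ΔL).
(c)–(e): forbidden (ΔL).
(c)–(f): forbidden (parity, ΔL, ΔJ).
(d)–(e): forbidden (parity, ΔS).
(d)–(f): forbidden (ΔS).
(e)–(f): allowed.
Allowed pairs: 4 of 15.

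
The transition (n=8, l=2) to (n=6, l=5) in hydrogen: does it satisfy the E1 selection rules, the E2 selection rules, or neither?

Δl = 5 − 2 = +3; l_i + l_f = 7.
E1 (Δl = ±1): not satisfied.
E2 (Δl = 0,±2, l_i+l_f ≥ 2): not satisfied.

neither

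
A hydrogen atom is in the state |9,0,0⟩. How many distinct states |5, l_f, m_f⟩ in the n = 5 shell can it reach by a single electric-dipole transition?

E1 requires Δl = ±1, so l_f ∈ {-1, 1}; with 0 ≤ l_f ≤ n_f−1 = 4, the allowed l_f values are {1}.
For l_f = 1: m_f ∈ {m_i−1, m_i, m_i+1} ∩ [−1, 1] = {-1, 0, 1} → 3 states.
Total: 3.

3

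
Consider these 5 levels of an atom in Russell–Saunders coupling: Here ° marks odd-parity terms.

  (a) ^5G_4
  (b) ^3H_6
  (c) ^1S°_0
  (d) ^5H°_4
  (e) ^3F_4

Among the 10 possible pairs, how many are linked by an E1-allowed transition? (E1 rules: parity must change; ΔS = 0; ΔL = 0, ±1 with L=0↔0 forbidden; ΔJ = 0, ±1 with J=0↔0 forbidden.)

1

(a)–(b): forbidden (parity, ΔS, ΔJ).
(a)–(c): forbidden (ΔS, ΔL, ΔJ).
(a)–(d): allowed.
(a)–(e): forbidden (parity, ΔS).
(b)–(c): forbidden (ΔS, ΔL, ΔJ).
(b)–(d): forbidden (ΔS, ΔJ).
(b)–(e): forbidden (parity, ΔL, ΔJ).
(c)–(d): forbidden (parity, ΔS, ΔL, ΔJ).
(c)–(e): forbidden (ΔS, ΔL, ΔJ).
(d)–(e): forbidden (ΔS, ΔL).
Allowed pairs: 1 of 10.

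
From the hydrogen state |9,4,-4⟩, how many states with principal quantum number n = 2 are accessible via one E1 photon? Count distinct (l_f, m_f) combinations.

E1 requires l_f ∈ {3, 5}, but neither lies in [0, 1], so no final state is reachable.
Total: 0.

0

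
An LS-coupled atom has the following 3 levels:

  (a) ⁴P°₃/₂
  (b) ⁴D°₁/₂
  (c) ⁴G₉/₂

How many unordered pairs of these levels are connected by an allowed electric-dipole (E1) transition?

0

(a)–(b): forbidden (parity).
(a)–(c): forbidden (ΔL, ΔJ).
(b)–(c): forbidden (ΔL, ΔJ).
Allowed pairs: 0 of 3.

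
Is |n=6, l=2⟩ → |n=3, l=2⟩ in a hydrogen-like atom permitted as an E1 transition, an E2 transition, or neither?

E2

Δl = 2 − 2 = +0; l_i + l_f = 4.
E1 (Δl = ±1): not satisfied.
E2 (Δl = 0,±2, l_i+l_f ≥ 2): satisfied.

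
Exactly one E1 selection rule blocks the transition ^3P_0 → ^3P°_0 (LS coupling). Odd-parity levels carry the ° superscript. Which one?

the J=0 ↔ J=0 exclusion

Initial level: S=1, L=1, J=0, parity even. Final level: S=1, L=1, J=0, parity odd.
Parity must change: even → odd — passes.
ΔS = 0: S: 1 → 1 — passes.
ΔL = 0, ±1 (not L=0↔0): L: 1 → 1, ΔL = +0 — passes.
ΔJ = 0, ±1 (not J=0↔0): J: 0 → 0, ΔJ = +0 — fails.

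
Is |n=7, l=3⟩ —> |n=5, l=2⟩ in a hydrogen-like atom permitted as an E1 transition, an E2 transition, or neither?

E1

Δl = 2 − 3 = -1; l_i + l_f = 5.
E1 (Δl = ±1): satisfied.
E2 (Δl = 0,±2, l_i+l_f ≥ 2): not satisfied.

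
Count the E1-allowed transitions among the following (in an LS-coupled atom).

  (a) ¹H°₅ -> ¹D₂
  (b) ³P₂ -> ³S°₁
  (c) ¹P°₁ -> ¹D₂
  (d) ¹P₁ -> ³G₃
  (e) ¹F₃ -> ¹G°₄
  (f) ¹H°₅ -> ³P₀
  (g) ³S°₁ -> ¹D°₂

3

(a) forbidden (ΔL, ΔJ fail)
(b) allowed
(c) allowed
(d) forbidden (parity, ΔS, ΔL, ΔJ fail)
(e) allowed
(f) forbidden (ΔS, ΔL, ΔJ fail)
(g) forbidden (parity, ΔS, ΔL fail)
Total allowed: 3 of 7.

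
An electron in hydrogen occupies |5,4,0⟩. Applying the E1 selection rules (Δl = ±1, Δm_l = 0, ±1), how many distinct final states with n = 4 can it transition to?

E1 requires Δl = ±1, so l_f ∈ {3, 5}; with 0 ≤ l_f ≤ n_f−1 = 3, the allowed l_f values are {3}.
For l_f = 3: m_f ∈ {m_i−1, m_i, m_i+1} ∩ [−3, 3] = {-1, 0, 1} → 3 states.
Total: 3.

3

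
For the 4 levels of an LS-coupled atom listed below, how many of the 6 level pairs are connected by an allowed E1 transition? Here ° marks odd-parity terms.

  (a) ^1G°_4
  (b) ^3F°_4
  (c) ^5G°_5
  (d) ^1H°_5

(a)–(b): forbidden (parity, ΔS).
(a)–(c): forbidden (parity, ΔS).
(a)–(d): forbidden (parity).
(b)–(c): forbidden (parity, ΔS).
(b)–(d): forbidden (parity, ΔS, ΔL).
(c)–(d): forbidden (parity, ΔS).
Allowed pairs: 0 of 6.

0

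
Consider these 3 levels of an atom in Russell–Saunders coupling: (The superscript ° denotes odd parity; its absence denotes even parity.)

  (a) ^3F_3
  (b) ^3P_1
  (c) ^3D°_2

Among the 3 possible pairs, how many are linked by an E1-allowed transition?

2

(a)–(b): forbidden (parity, ΔL, ΔJ).
(a)–(c): allowed.
(b)–(c): allowed.
Allowed pairs: 2 of 3.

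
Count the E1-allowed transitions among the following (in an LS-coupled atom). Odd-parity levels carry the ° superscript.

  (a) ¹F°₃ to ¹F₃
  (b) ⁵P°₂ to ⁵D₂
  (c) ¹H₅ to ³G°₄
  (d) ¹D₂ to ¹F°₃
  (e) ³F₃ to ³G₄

3

(a) allowed
(b) allowed
(c) forbidden (ΔS fails)
(d) allowed
(e) forbidden (parity fails)
Total allowed: 3 of 5.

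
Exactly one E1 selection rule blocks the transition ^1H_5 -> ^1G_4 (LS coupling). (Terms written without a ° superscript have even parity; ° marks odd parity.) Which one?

Initial level: S=0, L=5, J=5, parity even. Final level: S=0, L=4, J=4, parity even.
Parity must change: even → even — fails.
ΔS = 0: S: 0 → 0 — ok.
ΔL = 0, ±1 (not L=0↔0): L: 5 → 4, ΔL = -1 — ok.
ΔJ = 0, ±1 (not J=0↔0): J: 5 → 4, ΔJ = -1 — ok.

parity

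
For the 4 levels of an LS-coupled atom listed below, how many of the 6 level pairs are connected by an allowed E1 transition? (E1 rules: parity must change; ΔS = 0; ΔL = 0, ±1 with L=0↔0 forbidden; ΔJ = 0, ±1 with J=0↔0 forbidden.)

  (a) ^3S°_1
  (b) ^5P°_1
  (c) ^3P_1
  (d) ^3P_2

(a)–(b): forbidden (parity, ΔS).
(a)–(c): allowed.
(a)–(d): allowed.
(b)–(c): forbidden (ΔS).
(b)–(d): forbidden (ΔS).
(c)–(d): forbidden (parity).
Allowed pairs: 2 of 6.

2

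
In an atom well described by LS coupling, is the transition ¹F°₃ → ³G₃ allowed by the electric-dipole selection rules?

forbidden

Initial level: S=0, L=3, J=3, parity odd. Final level: S=1, L=4, J=3, parity even.
ΔL = 0, ±1 (not L=0↔0): L: 3 → 4, ΔL = +1 — ok.
ΔS = 0: S: 0 → 1 — fails.
ΔJ = 0, ±1 (not J=0↔0): J: 3 → 3, ΔJ = +0 — ok.
Parity must change: odd → even — ok.
Rule(s) violated: ΔS.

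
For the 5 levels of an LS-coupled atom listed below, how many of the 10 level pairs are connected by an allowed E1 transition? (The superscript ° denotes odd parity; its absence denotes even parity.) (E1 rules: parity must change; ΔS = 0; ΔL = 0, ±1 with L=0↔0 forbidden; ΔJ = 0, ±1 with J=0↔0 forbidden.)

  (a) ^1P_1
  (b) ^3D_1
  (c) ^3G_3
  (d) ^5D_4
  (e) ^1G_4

(a)–(b): forbidden (parity, ΔS).
(a)–(c): forbidden (parity, ΔS, ΔL, ΔJ).
(a)–(d): forbidden (parity, ΔS, ΔJ).
(a)–(e): forbidden (parity, ΔL, ΔJ).
(b)–(c): forbidden (parity, ΔL, ΔJ).
(b)–(d): forbidden (parity, ΔS, ΔJ).
(b)–(e): forbidden (parity, ΔS, ΔL, ΔJ).
(c)–(d): forbidden (parity, ΔS, ΔL).
(c)–(e): forbidden (parity, ΔS).
(d)–(e): forbidden (parity, ΔS, ΔL).
Allowed pairs: 0 of 10.

0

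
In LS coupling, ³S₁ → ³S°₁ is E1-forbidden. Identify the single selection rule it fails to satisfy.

the L=0 ↔ L=0 exclusion

Reading off the term symbols: S 1→1, L 0→0, J 1→1, parity even→odd.
Parity must change: even → odd — satisfied.
ΔS = 0: S: 1 → 1 — satisfied.
ΔL = 0, ±1 (not L=0↔0): L: 0 → 0, ΔL = +0 — violated.
ΔJ = 0, ±1 (not J=0↔0): J: 1 → 1, ΔJ = +0 — satisfied.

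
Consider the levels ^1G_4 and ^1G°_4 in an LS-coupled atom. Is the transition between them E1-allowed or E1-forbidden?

allowed

Reading off the term symbols: S 0→0, L 4→4, J 4→4, parity even→odd.
Parity must change: even → odd — ✓.
ΔS = 0: S: 0 → 0 — ✓.
ΔL = 0, ±1 (not L=0↔0): L: 4 → 4, ΔL = +0 — ✓.
ΔJ = 0, ±1 (not J=0↔0): J: 4 → 4, ΔJ = +0 — ✓.
All four E1 rules are satisfied.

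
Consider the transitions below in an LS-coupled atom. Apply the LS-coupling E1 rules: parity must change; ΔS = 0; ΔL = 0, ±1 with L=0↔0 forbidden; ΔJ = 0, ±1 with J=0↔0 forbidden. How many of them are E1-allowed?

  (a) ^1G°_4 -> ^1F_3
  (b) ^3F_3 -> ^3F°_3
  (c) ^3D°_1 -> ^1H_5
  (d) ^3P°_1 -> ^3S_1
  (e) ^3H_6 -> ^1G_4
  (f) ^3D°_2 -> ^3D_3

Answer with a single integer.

4

(a) allowed
(b) allowed
(c) forbidden (ΔS, ΔL, ΔJ fail)
(d) allowed
(e) forbidden (parity, ΔS, ΔJ fail)
(f) allowed
Total allowed: 4 of 6.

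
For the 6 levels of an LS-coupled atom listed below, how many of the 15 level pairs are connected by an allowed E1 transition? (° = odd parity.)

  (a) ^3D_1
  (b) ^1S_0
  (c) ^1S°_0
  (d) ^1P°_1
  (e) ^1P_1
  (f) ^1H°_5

3

(a)–(b): forbidden (parity, ΔS, ΔL).
(a)–(c): forbidden (ΔS, ΔL).
(a)–(d): forbidden (ΔS).
(a)–(e): forbidden (parity, ΔS).
(a)–(f): forbidden (ΔS, ΔL, ΔJ).
(b)–(c): forbidden (ΔL, ΔJ).
(b)–(d): allowed.
(b)–(e): forbidden (parity).
(b)–(f): forbidden (ΔL, ΔJ).
(c)–(d): forbidden (parity).
(c)–(e): allowed.
(c)–(f): forbidden (parity, ΔL, ΔJ).
(d)–(e): allowed.
(d)–(f): forbidden (parity, ΔL, ΔJ).
(e)–(f): forbidden (ΔL, ΔJ).
Allowed pairs: 3 of 15.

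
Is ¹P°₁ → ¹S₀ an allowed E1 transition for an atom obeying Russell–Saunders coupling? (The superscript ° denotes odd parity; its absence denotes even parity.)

Reading off the term symbols: S 0→0, L 1→0, J 1→0, parity odd→even.
ΔS = 0: S: 0 → 0 — ✓.
ΔL = 0, ±1 (not L=0↔0): L: 1 → 0, ΔL = -1 — ✓.
ΔJ = 0, ±1 (not J=0↔0): J: 1 → 0, ΔJ = -1 — ✓.
Parity must change: odd → even — ✓.
All four E1 rules are satisfied.

allowed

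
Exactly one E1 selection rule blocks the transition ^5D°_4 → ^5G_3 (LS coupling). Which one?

Reading off the term symbols: S 2→2, L 2→4, J 4→3, parity odd→even.
Parity must change: odd → even — satisfied.
ΔS = 0: S: 2 → 2 — satisfied.
ΔL = 0, ±1 (not L=0↔0): L: 2 → 4, ΔL = +2 — violated.
ΔJ = 0, ±1 (not J=0↔0): J: 4 → 3, ΔJ = -1 — satisfied.

the ΔL = 0, ±1 rule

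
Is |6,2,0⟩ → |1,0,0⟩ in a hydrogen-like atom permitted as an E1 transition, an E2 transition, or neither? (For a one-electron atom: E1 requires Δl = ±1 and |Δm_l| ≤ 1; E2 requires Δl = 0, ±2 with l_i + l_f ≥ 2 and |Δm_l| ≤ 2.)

Δl = 0 − 2 = -2; l_i + l_f = 2.
Δm_l = +0.
E1 (Δl = ±1, |Δm_l| ≤ 1): not satisfied.
E2 (Δl = 0,±2, l_i+l_f ≥ 2, |Δm_l| ≤ 2): satisfied.

E2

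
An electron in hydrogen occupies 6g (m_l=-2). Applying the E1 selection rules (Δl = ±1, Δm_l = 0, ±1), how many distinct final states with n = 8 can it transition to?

6

E1 requires Δl = ±1, so l_f ∈ {3, 5}; with 0 ≤ l_f ≤ n_f−1 = 7, the allowed l_f values are {3, 5}.
For l_f = 3: m_f ∈ {m_i−1, m_i, m_i+1} ∩ [−3, 3] = {-3, -2, -1} → 3 states.
For l_f = 5: m_f ∈ {m_i−1, m_i, m_i+1} ∩ [−5, 5] = {-3, -2, -1} → 3 states.
Total: 6.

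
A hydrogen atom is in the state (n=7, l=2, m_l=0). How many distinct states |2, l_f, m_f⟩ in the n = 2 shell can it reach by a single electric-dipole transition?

3

E1 requires Δl = ±1, so l_f ∈ {1, 3}; with 0 ≤ l_f ≤ n_f−1 = 1, the allowed l_f values are {1}.
For l_f = 1: m_f ∈ {m_i−1, m_i, m_i+1} ∩ [−1, 1] = {-1, 0, 1} → 3 states.
Total: 3.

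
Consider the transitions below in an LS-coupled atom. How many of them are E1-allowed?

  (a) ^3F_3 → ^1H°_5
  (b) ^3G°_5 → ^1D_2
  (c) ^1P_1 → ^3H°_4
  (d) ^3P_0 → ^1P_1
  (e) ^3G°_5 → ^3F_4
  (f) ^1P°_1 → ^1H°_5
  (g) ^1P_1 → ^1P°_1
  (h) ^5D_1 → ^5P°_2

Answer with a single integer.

3

(a) forbidden (ΔS, ΔL, ΔJ fail)
(b) forbidden (ΔS, ΔL, ΔJ fail)
(c) forbidden (ΔS, ΔL, ΔJ fail)
(d) forbidden (parity, ΔS fail)
(e) allowed
(f) forbidden (parity, ΔL, ΔJ fail)
(g) allowed
(h) allowed
Total allowed: 3 of 8.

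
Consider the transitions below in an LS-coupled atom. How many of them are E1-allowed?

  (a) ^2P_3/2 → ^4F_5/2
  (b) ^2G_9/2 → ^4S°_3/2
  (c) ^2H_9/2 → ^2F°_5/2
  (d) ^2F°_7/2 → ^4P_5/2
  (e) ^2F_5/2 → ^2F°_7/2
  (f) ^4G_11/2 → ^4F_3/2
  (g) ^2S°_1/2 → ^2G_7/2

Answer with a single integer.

(a) forbidden (parity, ΔS, ΔL fail)
(b) forbidden (ΔS, ΔL, ΔJ fail)
(c) forbidden (ΔL, ΔJ fail)
(d) forbidden (ΔS, ΔL fail)
(e) allowed
(f) forbidden (parity, ΔJ fail)
(g) forbidden (ΔL, ΔJ fail)
Total allowed: 1 of 7.

1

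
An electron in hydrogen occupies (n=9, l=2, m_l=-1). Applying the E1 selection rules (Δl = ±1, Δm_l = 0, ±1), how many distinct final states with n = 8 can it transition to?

5

E1 requires Δl = ±1, so l_f ∈ {1, 3}; with 0 ≤ l_f ≤ n_f−1 = 7, the allowed l_f values are {1, 3}.
For l_f = 1: m_f ∈ {m_i−1, m_i, m_i+1} ∩ [−1, 1] = {-1, 0} → 2 states.
For l_f = 3: m_f ∈ {m_i−1, m_i, m_i+1} ∩ [−3, 3] = {-2, -1, 0} → 3 states.
Total: 5.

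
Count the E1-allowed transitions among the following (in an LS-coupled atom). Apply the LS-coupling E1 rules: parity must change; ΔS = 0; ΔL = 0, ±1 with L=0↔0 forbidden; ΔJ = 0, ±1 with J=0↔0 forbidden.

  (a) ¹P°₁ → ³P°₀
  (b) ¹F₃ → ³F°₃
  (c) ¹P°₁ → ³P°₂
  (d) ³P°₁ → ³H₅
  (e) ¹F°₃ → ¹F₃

1

(a) forbidden (parity, ΔS fail)
(b) forbidden (ΔS fails)
(c) forbidden (parity, ΔS fail)
(d) forbidden (ΔL, ΔJ fail)
(e) allowed
Total allowed: 1 of 5.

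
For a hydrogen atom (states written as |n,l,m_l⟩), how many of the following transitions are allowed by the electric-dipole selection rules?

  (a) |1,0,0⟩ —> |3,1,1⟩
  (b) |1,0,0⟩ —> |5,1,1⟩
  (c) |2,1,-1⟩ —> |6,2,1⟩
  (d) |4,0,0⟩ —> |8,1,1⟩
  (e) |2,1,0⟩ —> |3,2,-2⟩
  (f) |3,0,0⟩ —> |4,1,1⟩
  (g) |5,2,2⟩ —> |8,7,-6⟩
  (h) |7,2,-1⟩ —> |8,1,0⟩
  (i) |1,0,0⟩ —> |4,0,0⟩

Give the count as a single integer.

(a) allowed
(b) allowed
(c) forbidden — Δm_l = +2 (E1 requires Δm_l = 0, ±1)
(d) allowed
(e) forbidden — Δm_l = -2 (E1 requires Δm_l = 0, ±1)
(f) allowed
(g) forbidden — Δl = +5 (E1 requires Δl = ±1); Δm_l = -8 (E1 requires Δm_l = 0, ±1)
(h) allowed
(i) forbidden — Δl = +0 (E1 requires Δl = ±1)
Total allowed: 5 of 9.

5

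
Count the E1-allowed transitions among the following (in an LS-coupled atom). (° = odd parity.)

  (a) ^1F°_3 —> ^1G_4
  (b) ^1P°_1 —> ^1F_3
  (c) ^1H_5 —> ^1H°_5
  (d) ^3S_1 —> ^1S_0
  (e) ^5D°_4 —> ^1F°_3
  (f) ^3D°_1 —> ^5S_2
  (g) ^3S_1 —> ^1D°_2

2

(a) allowed
(b) forbidden (ΔL, ΔJ fail)
(c) allowed
(d) forbidden (parity, ΔS, ΔL fail)
(e) forbidden (parity, ΔS fail)
(f) forbidden (ΔS, ΔL fail)
(g) forbidden (ΔS, ΔL fail)
Total allowed: 2 of 7.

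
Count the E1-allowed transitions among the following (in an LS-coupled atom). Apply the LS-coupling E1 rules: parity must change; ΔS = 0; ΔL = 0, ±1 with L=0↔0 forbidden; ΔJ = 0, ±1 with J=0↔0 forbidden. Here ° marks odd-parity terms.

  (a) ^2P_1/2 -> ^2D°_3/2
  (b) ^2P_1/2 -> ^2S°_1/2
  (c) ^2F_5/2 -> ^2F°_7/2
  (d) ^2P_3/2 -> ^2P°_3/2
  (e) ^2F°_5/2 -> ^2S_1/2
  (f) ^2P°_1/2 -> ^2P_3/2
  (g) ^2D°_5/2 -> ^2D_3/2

6

(a) allowed
(b) allowed
(c) allowed
(d) allowed
(e) forbidden (ΔL, ΔJ fail)
(f) allowed
(g) allowed
Total allowed: 6 of 7.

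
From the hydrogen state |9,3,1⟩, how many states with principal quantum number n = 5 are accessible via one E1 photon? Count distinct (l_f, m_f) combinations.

6

E1 requires Δl = ±1, so l_f ∈ {2, 4}; with 0 ≤ l_f ≤ n_f−1 = 4, the allowed l_f values are {2, 4}.
For l_f = 2: m_f ∈ {m_i−1, m_i, m_i+1} ∩ [−2, 2] = {0, 1, 2} → 3 states.
For l_f = 4: m_f ∈ {m_i−1, m_i, m_i+1} ∩ [−4, 4] = {0, 1, 2} → 3 states.
Total: 6.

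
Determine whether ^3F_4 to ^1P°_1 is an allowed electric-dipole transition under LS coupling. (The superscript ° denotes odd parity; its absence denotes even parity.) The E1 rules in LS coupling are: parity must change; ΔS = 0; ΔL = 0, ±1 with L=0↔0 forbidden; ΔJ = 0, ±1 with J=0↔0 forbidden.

Reading off the term symbols: S 1→0, L 3→1, J 4→1, parity even→odd.
Parity must change: even → odd — ok.
ΔS = 0: S: 1 → 0 — fails.
ΔL = 0, ±1 (not L=0↔0): L: 3 → 1, ΔL = -2 — fails.
ΔJ = 0, ±1 (not J=0↔0): J: 4 → 1, ΔJ = -3 — fails.
Rule(s) violated: ΔS, ΔL, ΔJ.

forbidden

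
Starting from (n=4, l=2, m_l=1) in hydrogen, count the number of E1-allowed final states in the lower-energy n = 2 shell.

E1 requires Δl = ±1, so l_f ∈ {1, 3}; with 0 ≤ l_f ≤ n_f−1 = 1, the allowed l_f values are {1}.
For l_f = 1: m_f ∈ {m_i−1, m_i, m_i+1} ∩ [−1, 1] = {0, 1} → 2 states.
Total: 2.

2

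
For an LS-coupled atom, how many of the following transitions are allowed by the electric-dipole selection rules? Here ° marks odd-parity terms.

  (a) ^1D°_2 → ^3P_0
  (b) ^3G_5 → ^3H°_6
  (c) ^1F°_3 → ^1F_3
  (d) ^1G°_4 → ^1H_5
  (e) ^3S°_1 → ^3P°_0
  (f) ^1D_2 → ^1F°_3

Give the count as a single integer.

(a) forbidden (ΔS, ΔJ fail)
(b) allowed
(c) allowed
(d) allowed
(e) forbidden (parity fails)
(f) allowed
Total allowed: 4 of 6.

4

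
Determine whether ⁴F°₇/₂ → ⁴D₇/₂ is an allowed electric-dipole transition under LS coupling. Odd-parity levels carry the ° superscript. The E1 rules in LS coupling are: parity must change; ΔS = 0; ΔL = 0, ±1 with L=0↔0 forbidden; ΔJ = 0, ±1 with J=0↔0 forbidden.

Reading off the term symbols: S 3/2→3/2, L 3→2, J 7/2→7/2, parity odd→even.
Parity must change: odd → even — ✓.
ΔS = 0: S: 3/2 → 3/2 — ✓.
ΔL = 0, ±1 (not L=0↔0): L: 3 → 2, ΔL = -1 — ✓.
ΔJ = 0, ±1 (not J=0↔0): J: 7/2 → 7/2, ΔJ = +0 — ✓.
All four E1 rules are satisfied.

allowed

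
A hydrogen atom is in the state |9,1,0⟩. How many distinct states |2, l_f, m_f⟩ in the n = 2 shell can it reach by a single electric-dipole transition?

E1 requires Δl = ±1, so l_f ∈ {0, 2}; with 0 ≤ l_f ≤ n_f−1 = 1, the allowed l_f values are {0}.
For l_f = 0: m_f ∈ {m_i−1, m_i, m_i+1} ∩ [−0, 0] = {0} → 1 state.
Total: 1.

1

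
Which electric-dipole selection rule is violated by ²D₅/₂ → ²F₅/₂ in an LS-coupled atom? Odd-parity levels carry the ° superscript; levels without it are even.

Initial level: S=1/2, L=2, J=5/2, parity even. Final level: S=1/2, L=3, J=5/2, parity even.
Parity must change: even → even — ✗.
ΔS = 0: S: 1/2 → 1/2 — ✓.
ΔL = 0, ±1 (not L=0↔0): L: 2 → 3, ΔL = +1 — ✓.
ΔJ = 0, ±1 (not J=0↔0): J: 5/2 → 5/2, ΔJ = +0 — ✓.

parity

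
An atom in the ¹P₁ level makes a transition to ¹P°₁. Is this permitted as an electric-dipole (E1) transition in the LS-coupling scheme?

Reading off the term symbols: S 0→0, L 1→1, J 1→1, parity even→odd.
Parity must change: even → odd — passes.
ΔS = 0: S: 0 → 0 — passes.
ΔL = 0, ±1 (not L=0↔0): L: 1 → 1, ΔL = +0 — passes.
ΔJ = 0, ±1 (not J=0↔0): J: 1 → 1, ΔJ = +0 — passes.
All four E1 rules are satisfied.

allowed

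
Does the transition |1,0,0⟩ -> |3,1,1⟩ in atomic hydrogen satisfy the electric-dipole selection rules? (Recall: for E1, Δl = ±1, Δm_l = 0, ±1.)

Δl = 1 − 0 = +1; the E1 rule Δl = ±1 is passes.
Δm_l = 1 − (0) = +1. E1 requires Δm_l = 0, ±1: passes.
All E1 selection rules are satisfied.

allowed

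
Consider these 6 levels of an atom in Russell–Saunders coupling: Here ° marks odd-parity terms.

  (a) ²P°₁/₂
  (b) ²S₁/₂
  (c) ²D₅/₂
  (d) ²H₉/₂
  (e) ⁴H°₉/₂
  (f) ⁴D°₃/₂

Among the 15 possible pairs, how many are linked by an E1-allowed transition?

1

(a)–(b): allowed.
(a)–(c): forbidden (ΔJ).
(a)–(d): forbidden (ΔL, ΔJ).
(a)–(e): forbidden (parity, ΔS, ΔL, ΔJ).
(a)–(f): forbidden (parity, ΔS).
(b)–(c): forbidden (parity, ΔL, ΔJ).
(b)–(d): forbidden (parity, ΔL, ΔJ).
(b)–(e): forbidden (ΔS, ΔL, ΔJ).
(b)–(f): forbidden (ΔS, ΔL).
(c)–(d): forbidden (parity, ΔL, ΔJ).
(c)–(e): forbidden (ΔS, ΔL, ΔJ).
(c)–(f): forbidden (ΔS).
(d)–(e): forbidden (ΔS).
(d)–(f): forbidden (ΔS, ΔL, ΔJ).
(e)–(f): forbidden (parity, ΔL, ΔJ).
Allowed pairs: 1 of 15.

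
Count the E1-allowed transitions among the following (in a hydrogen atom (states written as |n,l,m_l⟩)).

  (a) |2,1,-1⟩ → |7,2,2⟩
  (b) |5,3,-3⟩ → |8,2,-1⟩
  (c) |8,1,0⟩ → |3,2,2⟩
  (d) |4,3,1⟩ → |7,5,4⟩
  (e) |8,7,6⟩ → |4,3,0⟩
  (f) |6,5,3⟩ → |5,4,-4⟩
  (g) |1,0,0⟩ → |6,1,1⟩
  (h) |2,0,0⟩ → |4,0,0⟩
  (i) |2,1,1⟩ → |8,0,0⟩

2

(a) forbidden — Δm_l = +3 (E1 requires Δm_l = 0, ±1)
(b) forbidden — Δm_l = +2 (E1 requires Δm_l = 0, ±1)
(c) forbidden — Δm_l = +2 (E1 requires Δm_l = 0, ±1)
(d) forbidden — Δl = +2 (E1 requires Δl = ±1); Δm_l = +3 (E1 requires Δm_l = 0, ±1)
(e) forbidden — Δl = -4 (E1 requires Δl = ±1); Δm_l = -6 (E1 requires Δm_l = 0, ±1)
(f) forbidden — Δm_l = -7 (E1 requires Δm_l = 0, ±1)
(g) allowed
(h) forbidden — Δl = +0 (E1 requires Δl = ±1)
(i) allowed
Total allowed: 2 of 9.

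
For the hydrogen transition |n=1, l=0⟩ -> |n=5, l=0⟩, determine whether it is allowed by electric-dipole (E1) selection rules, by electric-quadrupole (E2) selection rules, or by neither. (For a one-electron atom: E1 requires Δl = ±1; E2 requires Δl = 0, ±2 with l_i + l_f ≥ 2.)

neither

Δl = 0 − 0 = +0; l_i + l_f = 0.
E1 (Δl = ±1): not satisfied.
E2 (Δl = 0,±2, l_i+l_f ≥ 2): not satisfied.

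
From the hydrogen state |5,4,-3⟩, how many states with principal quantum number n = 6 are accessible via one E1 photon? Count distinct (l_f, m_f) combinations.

E1 requires Δl = ±1, so l_f ∈ {3, 5}; with 0 ≤ l_f ≤ n_f−1 = 5, the allowed l_f values are {3, 5}.
For l_f = 3: m_f ∈ {m_i−1, m_i, m_i+1} ∩ [−3, 3] = {-3, -2} → 2 states.
For l_f = 5: m_f ∈ {m_i−1, m_i, m_i+1} ∩ [−5, 5] = {-4, -3, -2} → 3 states.
Total: 5.

5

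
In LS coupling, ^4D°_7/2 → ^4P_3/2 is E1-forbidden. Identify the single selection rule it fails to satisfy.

Reading off the term symbols: S 3/2→3/2, L 2→1, J 7/2→3/2, parity odd→even.
Parity must change: odd → even — satisfied.
ΔS = 0: S: 3/2 → 3/2 — satisfied.
ΔL = 0, ±1 (not L=0↔0): L: 2 → 1, ΔL = -1 — satisfied.
ΔJ = 0, ±1 (not J=0↔0): J: 7/2 → 3/2, ΔJ = -2 — violated.

the ΔJ = 0, ±1 rule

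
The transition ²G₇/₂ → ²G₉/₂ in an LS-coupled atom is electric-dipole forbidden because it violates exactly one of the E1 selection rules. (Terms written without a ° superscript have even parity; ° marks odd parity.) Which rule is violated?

ΔS = 0: S: 1/2 → 1/2 — ok.
ΔJ = 0, ±1 (not J=0↔0): J: 7/2 → 9/2, ΔJ = +1 — ok.
ΔL = 0, ±1 (not L=0↔0): L: 4 → 4, ΔL = +0 — ok.
Parity must change: even → even — fails.

parity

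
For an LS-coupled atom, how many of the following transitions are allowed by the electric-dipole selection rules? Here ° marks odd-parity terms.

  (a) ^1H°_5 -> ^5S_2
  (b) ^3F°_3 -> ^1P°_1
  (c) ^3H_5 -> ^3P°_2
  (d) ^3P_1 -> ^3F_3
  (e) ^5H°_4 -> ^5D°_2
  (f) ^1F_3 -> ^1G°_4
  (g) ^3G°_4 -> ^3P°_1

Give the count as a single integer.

(a) forbidden (ΔS, ΔL, ΔJ fail)
(b) forbidden (parity, ΔS, ΔL, ΔJ fail)
(c) forbidden (ΔL, ΔJ fail)
(d) forbidden (parity, ΔL, ΔJ fail)
(e) forbidden (parity, ΔL, ΔJ fail)
(f) allowed
(g) forbidden (parity, ΔL, ΔJ fail)
Total allowed: 1 of 7.

1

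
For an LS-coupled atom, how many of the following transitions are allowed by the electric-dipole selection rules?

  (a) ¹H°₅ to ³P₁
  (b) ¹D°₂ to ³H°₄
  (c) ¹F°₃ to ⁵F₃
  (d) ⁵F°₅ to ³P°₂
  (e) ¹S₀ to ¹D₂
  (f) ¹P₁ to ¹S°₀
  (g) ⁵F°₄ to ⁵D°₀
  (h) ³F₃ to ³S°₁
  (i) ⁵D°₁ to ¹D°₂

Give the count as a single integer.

1

(a) forbidden (ΔS, ΔL, ΔJ fail)
(b) forbidden (parity, ΔS, ΔL, ΔJ fail)
(c) forbidden (ΔS fails)
(d) forbidden (parity, ΔS, ΔL, ΔJ fail)
(e) forbidden (parity, ΔL, ΔJ fail)
(f) allowed
(g) forbidden (parity, ΔJ fail)
(h) forbidden (ΔL, ΔJ fail)
(i) forbidden (parity, ΔS fail)
Total allowed: 1 of 9.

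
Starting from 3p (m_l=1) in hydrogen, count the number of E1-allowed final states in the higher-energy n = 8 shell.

E1 requires Δl = ±1, so l_f ∈ {0, 2}; with 0 ≤ l_f ≤ n_f−1 = 7, the allowed l_f values are {0, 2}.
For l_f = 0: m_f ∈ {m_i−1, m_i, m_i+1} ∩ [−0, 0] = {0} → 1 state.
For l_f = 2: m_f ∈ {m_i−1, m_i, m_i+1} ∩ [−2, 2] = {0, 1, 2} → 3 states.
Total: 4.

4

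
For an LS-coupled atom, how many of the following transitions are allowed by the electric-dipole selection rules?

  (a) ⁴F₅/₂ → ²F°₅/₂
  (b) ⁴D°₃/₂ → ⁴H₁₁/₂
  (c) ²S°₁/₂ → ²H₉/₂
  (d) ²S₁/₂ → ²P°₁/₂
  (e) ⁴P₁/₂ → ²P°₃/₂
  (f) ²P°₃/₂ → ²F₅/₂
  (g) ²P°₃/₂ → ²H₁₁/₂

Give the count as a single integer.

1

(a) forbidden (ΔS fails)
(b) forbidden (ΔL, ΔJ fail)
(c) forbidden (ΔL, ΔJ fail)
(d) allowed
(e) forbidden (ΔS fails)
(f) forbidden (ΔL fails)
(g) forbidden (ΔL, ΔJ fail)
Total allowed: 1 of 7.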